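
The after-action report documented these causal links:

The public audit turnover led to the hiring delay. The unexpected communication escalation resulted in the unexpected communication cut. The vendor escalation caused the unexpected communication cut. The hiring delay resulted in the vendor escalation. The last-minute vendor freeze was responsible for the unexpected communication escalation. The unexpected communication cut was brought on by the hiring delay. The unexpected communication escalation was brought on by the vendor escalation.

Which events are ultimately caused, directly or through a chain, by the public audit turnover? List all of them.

Direct effects: the hiring delay.
2 steps out: the vendor escalation, the unexpected communication cut.
3 steps out: the unexpected communication escalation.
Not reachable from it: the last-minute vendor freeze.

the hiring delay, the unexpected communication cut, the unexpected communication escalation, the vendor escalation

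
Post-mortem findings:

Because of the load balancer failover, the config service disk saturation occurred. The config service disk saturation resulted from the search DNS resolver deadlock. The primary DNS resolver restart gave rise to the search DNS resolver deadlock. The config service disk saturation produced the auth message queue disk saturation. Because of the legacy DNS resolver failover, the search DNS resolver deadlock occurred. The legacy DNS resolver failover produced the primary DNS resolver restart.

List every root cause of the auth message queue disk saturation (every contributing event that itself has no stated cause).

the legacy DNS resolver failover, the load balancer failover

Tracing upstream from the auth message queue disk saturation: the auth message queue disk saturation ← the config service disk saturation ← the search DNS resolver deadlock ← the legacy DNS resolver failover.
A separate upstream branch: the auth message queue disk saturation ← the config service disk saturation ← the load balancer failover.
Each of those chain origins has no stated cause.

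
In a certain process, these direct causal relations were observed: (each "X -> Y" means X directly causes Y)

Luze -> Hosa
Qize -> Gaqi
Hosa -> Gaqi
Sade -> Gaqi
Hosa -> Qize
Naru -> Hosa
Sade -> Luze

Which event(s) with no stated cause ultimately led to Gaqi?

Tracing upstream from Gaqi: Gaqi ← Sade.
A separate upstream branch: Gaqi ← Hosa ← Naru.
Each of those chain origins has no stated cause.

Naru, Sade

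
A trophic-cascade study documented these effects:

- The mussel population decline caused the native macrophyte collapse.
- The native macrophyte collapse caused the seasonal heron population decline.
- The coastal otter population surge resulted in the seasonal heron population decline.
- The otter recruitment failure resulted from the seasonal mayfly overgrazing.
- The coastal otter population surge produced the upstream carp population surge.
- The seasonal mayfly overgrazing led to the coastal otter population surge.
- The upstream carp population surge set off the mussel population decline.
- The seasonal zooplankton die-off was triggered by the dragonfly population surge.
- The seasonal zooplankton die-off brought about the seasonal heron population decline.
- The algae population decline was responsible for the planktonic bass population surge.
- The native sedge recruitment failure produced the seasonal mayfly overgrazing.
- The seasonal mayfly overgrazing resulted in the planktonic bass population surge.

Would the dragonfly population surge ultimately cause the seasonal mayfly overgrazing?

The dragonfly population surge leads to the seasonal zooplankton die-off, the seasonal heron population decline; the seasonal mayfly overgrazing is not among them.

No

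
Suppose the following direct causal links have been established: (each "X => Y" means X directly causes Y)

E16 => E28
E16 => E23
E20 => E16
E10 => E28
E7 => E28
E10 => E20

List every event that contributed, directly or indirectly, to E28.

Immediate causes of E28: E10, E16, E7.
Further upstream: E20.

E10, E16, E20, E7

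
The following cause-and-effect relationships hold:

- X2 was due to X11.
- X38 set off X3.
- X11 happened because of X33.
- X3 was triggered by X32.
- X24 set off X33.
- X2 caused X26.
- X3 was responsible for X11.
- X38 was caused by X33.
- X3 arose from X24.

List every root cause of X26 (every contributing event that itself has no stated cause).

Tracing upstream from X26: X26 ← X2 ← X11 ← X33 ← X24.
A separate upstream branch: X26 ← X2 ← X11 ← X3 ← X32.
Each of those chain origins has no stated cause.

X24, X32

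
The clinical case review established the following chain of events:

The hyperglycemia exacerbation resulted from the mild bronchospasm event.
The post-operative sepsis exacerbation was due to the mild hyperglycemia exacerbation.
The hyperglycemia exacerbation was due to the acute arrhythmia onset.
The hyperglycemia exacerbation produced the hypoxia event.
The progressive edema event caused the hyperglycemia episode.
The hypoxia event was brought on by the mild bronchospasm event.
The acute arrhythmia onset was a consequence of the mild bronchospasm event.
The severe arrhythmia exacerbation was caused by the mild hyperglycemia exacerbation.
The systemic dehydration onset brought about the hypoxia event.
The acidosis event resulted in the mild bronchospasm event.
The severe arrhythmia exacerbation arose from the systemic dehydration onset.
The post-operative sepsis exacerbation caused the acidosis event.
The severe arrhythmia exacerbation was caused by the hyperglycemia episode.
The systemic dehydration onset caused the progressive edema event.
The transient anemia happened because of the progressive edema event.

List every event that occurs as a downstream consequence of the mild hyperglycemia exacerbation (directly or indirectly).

the acidosis event, the acute arrhythmia onset, the hyperglycemia exacerbation, the hypoxia event, the mild bronchospasm event, the post-operative sepsis exacerbation, the severe arrhythmia exacerbation

Direct effects: the post-operative sepsis exacerbation, the severe arrhythmia exacerbation.
2 steps out: the acidosis event.
3 steps out: the mild bronchospasm event.
4 steps out: the acute arrhythmia onset, the hyperglycemia exacerbation, the hypoxia event.
Not reachable from it: the systemic dehydration onset, the progressive edema event, the transient anemia, the hyperglycemia episode.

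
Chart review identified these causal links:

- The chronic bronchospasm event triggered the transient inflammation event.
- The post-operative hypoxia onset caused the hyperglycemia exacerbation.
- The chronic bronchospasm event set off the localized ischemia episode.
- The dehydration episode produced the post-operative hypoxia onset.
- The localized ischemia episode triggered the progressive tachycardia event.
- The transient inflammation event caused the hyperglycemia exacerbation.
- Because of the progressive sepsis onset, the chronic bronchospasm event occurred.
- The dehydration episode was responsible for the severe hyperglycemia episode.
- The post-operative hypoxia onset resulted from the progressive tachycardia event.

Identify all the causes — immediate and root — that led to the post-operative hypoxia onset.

the chronic bronchospasm event, the dehydration episode, the localized ischemia episode, the progressive sepsis onset, the progressive tachycardia event

Immediate causes of the post-operative hypoxia onset: the dehydration episode, the progressive tachycardia event.
Further upstream: the progressive sepsis onset, the chronic bronchospasm event, the localized ischemia episode.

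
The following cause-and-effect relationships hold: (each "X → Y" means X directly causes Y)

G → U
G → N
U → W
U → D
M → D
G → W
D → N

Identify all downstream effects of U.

Direct effects: D, W.
2 steps out: N.
Not reachable from it: G, M.

D, N, W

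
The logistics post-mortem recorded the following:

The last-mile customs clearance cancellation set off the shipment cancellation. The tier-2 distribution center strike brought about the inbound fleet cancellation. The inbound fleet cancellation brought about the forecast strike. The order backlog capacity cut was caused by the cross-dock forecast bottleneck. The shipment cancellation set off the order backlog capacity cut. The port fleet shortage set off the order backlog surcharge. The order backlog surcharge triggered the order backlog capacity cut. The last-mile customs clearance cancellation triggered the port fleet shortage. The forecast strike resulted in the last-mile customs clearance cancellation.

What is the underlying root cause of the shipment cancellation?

the tier-2 distribution center strike

Tracing upstream from the shipment cancellation: the shipment cancellation ← the last-mile customs clearance cancellation ← the forecast strike ← the inbound fleet cancellation ← the tier-2 distribution center strike.
The tier-2 distribution center strike has no stated cause, so it is the root.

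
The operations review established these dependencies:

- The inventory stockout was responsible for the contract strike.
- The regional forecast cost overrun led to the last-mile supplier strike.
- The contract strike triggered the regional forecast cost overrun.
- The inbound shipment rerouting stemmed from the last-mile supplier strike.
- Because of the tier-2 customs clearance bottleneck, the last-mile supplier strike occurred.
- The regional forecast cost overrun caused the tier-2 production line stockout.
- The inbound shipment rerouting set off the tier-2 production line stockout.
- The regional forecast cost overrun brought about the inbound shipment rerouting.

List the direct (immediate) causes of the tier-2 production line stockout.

Upstream contributors include the inventory stockout, the contract strike, the last-mile supplier strike, the tier-2 customs clearance bottleneck, but only the inbound shipment rerouting, the regional forecast cost overrun feed directly into the tier-2 production line stockout.

the inbound shipment rerouting, the regional forecast cost overrun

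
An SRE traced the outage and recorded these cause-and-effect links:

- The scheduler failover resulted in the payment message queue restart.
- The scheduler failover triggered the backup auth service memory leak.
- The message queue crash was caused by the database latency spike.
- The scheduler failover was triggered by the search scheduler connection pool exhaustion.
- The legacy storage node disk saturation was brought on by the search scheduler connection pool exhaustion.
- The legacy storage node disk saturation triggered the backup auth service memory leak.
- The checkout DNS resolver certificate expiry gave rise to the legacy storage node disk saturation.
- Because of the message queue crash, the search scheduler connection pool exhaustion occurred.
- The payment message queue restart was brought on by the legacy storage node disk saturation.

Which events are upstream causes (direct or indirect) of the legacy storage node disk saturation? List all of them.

Immediate causes of the legacy storage node disk saturation: the checkout DNS resolver certificate expiry, the search scheduler connection pool exhaustion.
Further upstream: the database latency spike, the message queue crash.

the checkout DNS resolver certificate expiry, the database latency spike, the message queue crash, the search scheduler connection pool exhaustion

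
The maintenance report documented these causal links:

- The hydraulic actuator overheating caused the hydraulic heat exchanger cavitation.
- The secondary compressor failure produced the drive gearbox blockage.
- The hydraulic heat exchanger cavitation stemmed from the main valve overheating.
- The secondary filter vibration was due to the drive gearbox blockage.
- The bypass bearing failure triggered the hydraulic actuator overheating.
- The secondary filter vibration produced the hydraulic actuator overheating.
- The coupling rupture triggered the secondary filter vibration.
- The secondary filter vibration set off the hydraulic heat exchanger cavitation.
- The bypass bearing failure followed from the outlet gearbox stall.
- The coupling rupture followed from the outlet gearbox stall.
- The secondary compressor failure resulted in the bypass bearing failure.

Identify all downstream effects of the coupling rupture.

the hydraulic actuator overheating, the hydraulic heat exchanger cavitation, the secondary filter vibration

Direct effects: the secondary filter vibration.
2 steps out: the hydraulic actuator overheating, the hydraulic heat exchanger cavitation.
Not reachable from it: the main valve overheating, the secondary compressor failure, the outlet gearbox stall, the drive gearbox blockage, the bypass bearing failure.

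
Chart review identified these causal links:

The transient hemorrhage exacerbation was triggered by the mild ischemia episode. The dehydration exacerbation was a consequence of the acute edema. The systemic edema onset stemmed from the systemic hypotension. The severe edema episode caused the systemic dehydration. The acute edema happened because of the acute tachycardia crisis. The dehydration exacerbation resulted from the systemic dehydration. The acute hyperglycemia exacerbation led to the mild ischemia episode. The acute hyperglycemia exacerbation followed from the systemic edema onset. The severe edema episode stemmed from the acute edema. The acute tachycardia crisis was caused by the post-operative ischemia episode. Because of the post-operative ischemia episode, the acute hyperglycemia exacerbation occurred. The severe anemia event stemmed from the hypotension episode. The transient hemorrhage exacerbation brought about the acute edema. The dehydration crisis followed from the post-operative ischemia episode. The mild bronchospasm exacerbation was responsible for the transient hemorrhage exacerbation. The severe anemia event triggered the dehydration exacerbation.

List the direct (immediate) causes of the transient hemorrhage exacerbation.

Upstream contributors include the post-operative ischemia episode, the systemic hypotension, the systemic edema onset, the acute hyperglycemia exacerbation, but only the mild bronchospasm exacerbation, the mild ischemia episode feed directly into the transient hemorrhage exacerbation.

the mild bronchospasm exacerbation, the mild ischemia episode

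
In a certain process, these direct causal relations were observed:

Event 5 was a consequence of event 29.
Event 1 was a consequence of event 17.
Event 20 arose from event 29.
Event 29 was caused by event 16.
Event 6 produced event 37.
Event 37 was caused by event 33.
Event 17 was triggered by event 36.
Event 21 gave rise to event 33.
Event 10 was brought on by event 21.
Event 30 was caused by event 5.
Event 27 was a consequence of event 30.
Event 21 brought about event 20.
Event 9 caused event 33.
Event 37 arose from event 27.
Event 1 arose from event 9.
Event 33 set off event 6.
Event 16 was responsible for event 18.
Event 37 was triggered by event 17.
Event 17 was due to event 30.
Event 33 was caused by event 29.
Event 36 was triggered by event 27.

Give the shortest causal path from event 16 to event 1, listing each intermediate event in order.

event 16 → event 29 → event 5 → event 30 → event 17 → event 1

event 16 → event 29
event 29 → event 5
event 5 → event 30
event 30 → event 17
event 17 → event 1
Length: 5 steps.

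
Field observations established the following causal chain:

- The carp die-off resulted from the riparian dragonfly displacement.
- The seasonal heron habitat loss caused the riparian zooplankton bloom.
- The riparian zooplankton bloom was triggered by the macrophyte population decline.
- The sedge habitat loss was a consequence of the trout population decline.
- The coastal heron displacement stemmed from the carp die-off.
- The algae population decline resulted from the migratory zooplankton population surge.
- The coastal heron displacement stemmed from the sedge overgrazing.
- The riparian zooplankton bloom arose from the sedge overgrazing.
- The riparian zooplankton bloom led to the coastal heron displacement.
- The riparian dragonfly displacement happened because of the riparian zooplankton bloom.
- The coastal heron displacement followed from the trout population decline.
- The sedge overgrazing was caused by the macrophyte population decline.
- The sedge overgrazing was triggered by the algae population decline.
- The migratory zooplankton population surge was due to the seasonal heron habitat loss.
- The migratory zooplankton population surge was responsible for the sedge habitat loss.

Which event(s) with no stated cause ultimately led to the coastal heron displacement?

the macrophyte population decline, the seasonal heron habitat loss, the trout population decline

Tracing upstream from the coastal heron displacement: the coastal heron displacement ← the trout population decline.
A separate upstream branch: the coastal heron displacement ← the riparian zooplankton bloom ← the seasonal heron habitat loss.
A separate upstream branch: the coastal heron displacement ← the sedge overgrazing ← the macrophyte population decline.
Each of those chain origins has no stated cause.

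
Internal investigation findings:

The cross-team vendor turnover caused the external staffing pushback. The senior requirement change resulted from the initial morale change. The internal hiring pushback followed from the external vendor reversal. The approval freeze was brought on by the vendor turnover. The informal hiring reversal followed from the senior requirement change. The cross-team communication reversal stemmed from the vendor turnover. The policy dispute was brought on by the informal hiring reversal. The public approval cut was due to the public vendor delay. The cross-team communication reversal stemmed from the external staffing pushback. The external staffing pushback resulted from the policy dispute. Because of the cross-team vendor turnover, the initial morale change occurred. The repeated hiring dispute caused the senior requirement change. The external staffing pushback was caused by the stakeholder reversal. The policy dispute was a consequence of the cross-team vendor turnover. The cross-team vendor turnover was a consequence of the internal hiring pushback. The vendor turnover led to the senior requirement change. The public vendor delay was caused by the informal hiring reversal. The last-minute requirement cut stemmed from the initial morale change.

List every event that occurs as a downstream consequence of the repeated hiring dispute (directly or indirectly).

the cross-team communication reversal, the external staffing pushback, the informal hiring reversal, the policy dispute, the public approval cut, the public vendor delay, the senior requirement change

Direct effects: the senior requirement change.
2 steps out: the informal hiring reversal.
3 steps out: the public vendor delay, the policy dispute.
4 steps out: the public approval cut, the external staffing pushback.
5 steps out: the cross-team communication reversal.
Not reachable from it: the external vendor reversal, the vendor turnover, the internal hiring pushback, the stakeholder reversal, the cross-team vendor turnover, the initial morale change, the approval freeze, the last-minute requirement cut.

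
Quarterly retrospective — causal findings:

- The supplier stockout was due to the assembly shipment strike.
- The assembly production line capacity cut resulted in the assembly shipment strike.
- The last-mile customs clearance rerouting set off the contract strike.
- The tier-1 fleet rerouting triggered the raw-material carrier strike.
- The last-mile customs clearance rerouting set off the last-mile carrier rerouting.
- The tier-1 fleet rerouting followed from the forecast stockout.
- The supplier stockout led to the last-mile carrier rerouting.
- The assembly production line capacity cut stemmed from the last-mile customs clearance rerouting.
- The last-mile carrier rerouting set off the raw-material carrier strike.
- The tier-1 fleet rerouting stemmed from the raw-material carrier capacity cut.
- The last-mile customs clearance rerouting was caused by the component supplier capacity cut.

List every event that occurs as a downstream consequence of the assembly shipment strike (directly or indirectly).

the last-mile carrier rerouting, the raw-material carrier strike, the supplier stockout

Direct effects: the supplier stockout.
2 steps out: the last-mile carrier rerouting.
3 steps out: the raw-material carrier strike.
Not reachable from it: the component supplier capacity cut, the last-mile customs clearance rerouting, the raw-material carrier capacity cut, the assembly production line capacity cut, the forecast stockout, the tier-1 fleet rerouting, the contract strike.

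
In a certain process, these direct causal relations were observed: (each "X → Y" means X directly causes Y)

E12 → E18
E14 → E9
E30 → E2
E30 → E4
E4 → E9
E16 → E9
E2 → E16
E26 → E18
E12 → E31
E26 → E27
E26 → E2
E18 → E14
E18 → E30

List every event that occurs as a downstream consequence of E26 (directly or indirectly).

E14, E16, E18, E2, E27, E30, E4, E9

Direct effects: E27, E18, E2.
2 steps out: E30, E16, E14.
3 steps out: E4, E9.
Not reachable from it: E12, E31.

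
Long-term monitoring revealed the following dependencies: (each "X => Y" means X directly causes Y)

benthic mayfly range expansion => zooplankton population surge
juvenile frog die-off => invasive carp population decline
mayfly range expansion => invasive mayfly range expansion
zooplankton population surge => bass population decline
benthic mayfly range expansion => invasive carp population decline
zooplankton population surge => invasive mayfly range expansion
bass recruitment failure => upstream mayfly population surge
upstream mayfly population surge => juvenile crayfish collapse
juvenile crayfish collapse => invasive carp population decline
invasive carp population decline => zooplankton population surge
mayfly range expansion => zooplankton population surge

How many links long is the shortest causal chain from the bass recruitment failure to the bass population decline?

5

Shortest chain: the bass recruitment failure → the upstream mayfly population surge → the juvenile crayfish collapse → the invasive carp population decline → the zooplankton population surge → the bass population decline.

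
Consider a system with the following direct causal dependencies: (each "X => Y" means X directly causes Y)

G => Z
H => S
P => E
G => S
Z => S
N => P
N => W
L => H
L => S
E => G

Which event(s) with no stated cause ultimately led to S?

L, N

Tracing upstream from S: S ← G ← E ← P ← N.
A separate upstream branch: S ← L.
Each of those chain origins has no stated cause.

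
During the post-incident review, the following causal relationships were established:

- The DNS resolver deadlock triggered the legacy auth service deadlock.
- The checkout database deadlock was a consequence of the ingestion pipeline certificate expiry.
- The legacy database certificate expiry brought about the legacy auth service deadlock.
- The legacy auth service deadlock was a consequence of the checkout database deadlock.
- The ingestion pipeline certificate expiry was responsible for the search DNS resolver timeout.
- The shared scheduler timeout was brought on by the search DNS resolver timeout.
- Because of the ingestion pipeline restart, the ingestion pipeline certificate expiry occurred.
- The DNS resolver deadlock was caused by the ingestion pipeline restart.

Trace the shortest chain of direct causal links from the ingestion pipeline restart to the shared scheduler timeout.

the ingestion pipeline restart → the ingestion pipeline certificate expiry
the ingestion pipeline certificate expiry → the search DNS resolver timeout
the search DNS resolver timeout → the shared scheduler timeout
Length: 3 steps.

the ingestion pipeline restart → the ingestion pipeline certificate expiry → the search DNS resolver timeout → the shared scheduler timeout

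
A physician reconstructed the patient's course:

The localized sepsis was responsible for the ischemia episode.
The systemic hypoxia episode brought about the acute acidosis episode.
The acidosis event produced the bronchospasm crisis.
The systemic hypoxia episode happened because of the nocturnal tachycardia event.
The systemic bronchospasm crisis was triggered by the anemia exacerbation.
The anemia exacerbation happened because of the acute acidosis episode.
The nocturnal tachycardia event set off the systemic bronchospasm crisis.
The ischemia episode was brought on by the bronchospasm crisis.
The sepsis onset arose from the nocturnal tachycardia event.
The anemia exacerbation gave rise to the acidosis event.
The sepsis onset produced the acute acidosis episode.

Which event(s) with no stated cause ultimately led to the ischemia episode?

Tracing upstream from the ischemia episode: the ischemia episode ← the bronchospasm crisis ← the acidosis event ← the anemia exacerbation ← the acute acidosis episode ← the sepsis onset ← the nocturnal tachycardia event.
A separate upstream branch: the ischemia episode ← the localized sepsis.
Each of those chain origins has no stated cause.

the localized sepsis, the nocturnal tachycardia event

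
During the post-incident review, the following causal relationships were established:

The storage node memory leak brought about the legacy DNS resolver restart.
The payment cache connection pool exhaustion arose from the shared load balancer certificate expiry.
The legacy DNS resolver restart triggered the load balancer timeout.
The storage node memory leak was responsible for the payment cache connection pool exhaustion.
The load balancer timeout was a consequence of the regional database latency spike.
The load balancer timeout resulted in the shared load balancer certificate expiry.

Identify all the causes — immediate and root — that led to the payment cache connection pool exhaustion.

the legacy DNS resolver restart, the load balancer timeout, the regional database latency spike, the shared load balancer certificate expiry, the storage node memory leak

Immediate causes of the payment cache connection pool exhaustion: the storage node memory leak, the shared load balancer certificate expiry.
Further upstream: the legacy DNS resolver restart, the load balancer timeout, the regional database latency spike.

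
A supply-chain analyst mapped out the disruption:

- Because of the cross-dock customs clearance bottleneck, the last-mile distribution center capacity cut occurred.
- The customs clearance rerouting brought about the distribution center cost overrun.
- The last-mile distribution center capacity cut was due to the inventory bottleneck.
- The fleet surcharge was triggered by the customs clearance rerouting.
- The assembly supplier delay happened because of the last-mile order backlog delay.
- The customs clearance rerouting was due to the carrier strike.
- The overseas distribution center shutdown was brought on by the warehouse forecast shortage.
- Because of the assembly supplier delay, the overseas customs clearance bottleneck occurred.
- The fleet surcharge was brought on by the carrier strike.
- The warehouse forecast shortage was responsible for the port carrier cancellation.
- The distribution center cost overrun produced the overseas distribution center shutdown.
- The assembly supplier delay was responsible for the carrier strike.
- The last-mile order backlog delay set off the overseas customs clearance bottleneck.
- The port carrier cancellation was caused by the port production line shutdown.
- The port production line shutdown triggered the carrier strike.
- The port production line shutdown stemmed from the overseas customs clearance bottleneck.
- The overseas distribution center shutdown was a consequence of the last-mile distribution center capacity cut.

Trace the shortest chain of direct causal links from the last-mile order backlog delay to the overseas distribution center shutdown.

the last-mile order backlog delay → the assembly supplier delay
the assembly supplier delay → the carrier strike
the carrier strike → the customs clearance rerouting
the customs clearance rerouting → the distribution center cost overrun
the distribution center cost overrun → the overseas distribution center shutdown
Length: 5 steps.

the last-mile order backlog delay → the assembly supplier delay → the carrier strike → the customs clearance rerouting → the distribution center cost overrun → the overseas distribution center shutdown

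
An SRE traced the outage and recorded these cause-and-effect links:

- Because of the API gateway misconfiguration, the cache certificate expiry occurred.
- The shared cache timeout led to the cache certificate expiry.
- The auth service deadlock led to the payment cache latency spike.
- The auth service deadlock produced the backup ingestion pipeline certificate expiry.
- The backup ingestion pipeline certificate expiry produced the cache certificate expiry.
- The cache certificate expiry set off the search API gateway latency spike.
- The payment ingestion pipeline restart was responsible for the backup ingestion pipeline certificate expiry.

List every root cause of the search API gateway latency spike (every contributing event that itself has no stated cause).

Tracing upstream from the search API gateway latency spike: the search API gateway latency spike ← the cache certificate expiry ← the backup ingestion pipeline certificate expiry ← the auth service deadlock.
A separate upstream branch: the search API gateway latency spike ← the cache certificate expiry ← the backup ingestion pipeline certificate expiry ← the payment ingestion pipeline restart.
A separate upstream branch: the search API gateway latency spike ← the cache certificate expiry ← the API gateway misconfiguration.
A separate upstream branch: the search API gateway latency spike ← the cache certificate expiry ← the shared cache timeout.
Each of those chain origins has no stated cause.

the API gateway misconfiguration, the auth service deadlock, the payment ingestion pipeline restart, the shared cache timeout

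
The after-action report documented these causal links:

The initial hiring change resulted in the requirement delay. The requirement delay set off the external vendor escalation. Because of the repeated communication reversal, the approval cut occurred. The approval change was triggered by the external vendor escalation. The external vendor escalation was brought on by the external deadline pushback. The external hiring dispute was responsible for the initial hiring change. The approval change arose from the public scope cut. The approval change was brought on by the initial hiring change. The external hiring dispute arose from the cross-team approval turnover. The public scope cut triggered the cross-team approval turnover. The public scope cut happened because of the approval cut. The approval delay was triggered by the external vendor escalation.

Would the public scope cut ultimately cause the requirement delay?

Yes

There is a causal chain: the public scope cut → the cross-team approval turnover → the external hiring dispute → the initial hiring change → the requirement delay.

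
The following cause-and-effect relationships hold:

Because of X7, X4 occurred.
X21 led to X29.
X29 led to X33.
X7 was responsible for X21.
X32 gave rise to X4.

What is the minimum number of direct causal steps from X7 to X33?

Shortest chain: X7 → X21 → X29 → X33.

3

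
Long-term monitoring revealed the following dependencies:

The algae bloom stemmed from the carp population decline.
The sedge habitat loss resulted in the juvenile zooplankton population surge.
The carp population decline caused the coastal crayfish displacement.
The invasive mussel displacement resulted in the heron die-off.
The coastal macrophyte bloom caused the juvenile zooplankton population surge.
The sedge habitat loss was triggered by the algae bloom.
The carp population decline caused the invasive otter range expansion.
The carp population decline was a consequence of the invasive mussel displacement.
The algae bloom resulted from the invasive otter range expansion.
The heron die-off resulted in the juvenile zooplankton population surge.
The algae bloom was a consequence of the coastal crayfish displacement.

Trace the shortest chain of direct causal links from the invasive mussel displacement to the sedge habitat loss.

the invasive mussel displacement → the carp population decline → the algae bloom → the sedge habitat loss

the invasive mussel displacement → the carp population decline
the carp population decline → the algae bloom
the algae bloom → the sedge habitat loss
Length: 3 steps.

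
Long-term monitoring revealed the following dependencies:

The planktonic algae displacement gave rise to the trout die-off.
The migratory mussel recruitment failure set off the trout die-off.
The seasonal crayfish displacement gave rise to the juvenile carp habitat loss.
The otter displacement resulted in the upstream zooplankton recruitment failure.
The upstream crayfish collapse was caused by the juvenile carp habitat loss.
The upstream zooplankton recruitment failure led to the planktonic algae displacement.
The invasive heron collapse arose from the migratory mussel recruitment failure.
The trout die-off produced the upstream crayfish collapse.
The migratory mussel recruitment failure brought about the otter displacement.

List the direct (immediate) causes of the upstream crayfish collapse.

the juvenile carp habitat loss, the trout die-off

Upstream contributors include the migratory mussel recruitment failure, the otter displacement, the seasonal crayfish displacement, the upstream zooplankton recruitment failure, the planktonic algae displacement, but only the juvenile carp habitat loss, the trout die-off feed directly into the upstream crayfish collapse.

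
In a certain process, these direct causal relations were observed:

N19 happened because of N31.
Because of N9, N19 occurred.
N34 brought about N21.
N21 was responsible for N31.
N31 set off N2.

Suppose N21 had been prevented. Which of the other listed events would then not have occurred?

Downstream of N21: N31, N2, N19.
Of those, still caused via another path: N19.
The remainder have no surviving cause.

N2, N31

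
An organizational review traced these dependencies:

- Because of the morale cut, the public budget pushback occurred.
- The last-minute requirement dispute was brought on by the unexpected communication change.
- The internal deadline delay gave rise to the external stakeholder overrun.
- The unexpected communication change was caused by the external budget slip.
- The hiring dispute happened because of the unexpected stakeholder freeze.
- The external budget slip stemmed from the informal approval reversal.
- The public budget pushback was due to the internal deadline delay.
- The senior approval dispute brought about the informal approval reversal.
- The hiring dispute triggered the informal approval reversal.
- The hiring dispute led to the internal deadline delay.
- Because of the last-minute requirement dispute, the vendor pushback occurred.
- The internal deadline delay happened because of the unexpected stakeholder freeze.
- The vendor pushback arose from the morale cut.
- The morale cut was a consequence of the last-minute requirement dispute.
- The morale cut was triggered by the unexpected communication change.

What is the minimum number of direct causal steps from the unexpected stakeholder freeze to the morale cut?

Shortest chain: the unexpected stakeholder freeze → the hiring dispute → the informal approval reversal → the external budget slip → the unexpected communication change → the morale cut.

5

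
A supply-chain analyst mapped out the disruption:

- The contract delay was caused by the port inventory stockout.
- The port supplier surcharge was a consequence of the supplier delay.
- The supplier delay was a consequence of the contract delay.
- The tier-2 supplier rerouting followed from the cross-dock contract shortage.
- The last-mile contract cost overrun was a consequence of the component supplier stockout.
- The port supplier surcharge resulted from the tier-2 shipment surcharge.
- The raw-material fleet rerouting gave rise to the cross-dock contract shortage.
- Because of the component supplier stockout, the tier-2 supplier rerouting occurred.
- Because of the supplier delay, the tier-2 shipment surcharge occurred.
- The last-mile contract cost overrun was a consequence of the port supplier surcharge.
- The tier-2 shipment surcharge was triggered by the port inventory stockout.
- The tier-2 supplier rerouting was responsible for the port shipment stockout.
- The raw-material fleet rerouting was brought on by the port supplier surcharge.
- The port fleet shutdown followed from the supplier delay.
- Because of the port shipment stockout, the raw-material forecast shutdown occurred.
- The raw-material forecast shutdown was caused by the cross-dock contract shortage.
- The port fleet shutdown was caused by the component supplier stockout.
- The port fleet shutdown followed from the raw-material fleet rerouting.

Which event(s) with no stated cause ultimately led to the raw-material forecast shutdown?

the component supplier stockout, the port inventory stockout

Tracing upstream from the raw-material forecast shutdown: the raw-material forecast shutdown ← the cross-dock contract shortage ← the raw-material fleet rerouting ← the port supplier surcharge ← the tier-2 shipment surcharge ← the port inventory stockout.
A separate upstream branch: the raw-material forecast shutdown ← the port shipment stockout ← the tier-2 supplier rerouting ← the component supplier stockout.
Each of those chain origins has no stated cause.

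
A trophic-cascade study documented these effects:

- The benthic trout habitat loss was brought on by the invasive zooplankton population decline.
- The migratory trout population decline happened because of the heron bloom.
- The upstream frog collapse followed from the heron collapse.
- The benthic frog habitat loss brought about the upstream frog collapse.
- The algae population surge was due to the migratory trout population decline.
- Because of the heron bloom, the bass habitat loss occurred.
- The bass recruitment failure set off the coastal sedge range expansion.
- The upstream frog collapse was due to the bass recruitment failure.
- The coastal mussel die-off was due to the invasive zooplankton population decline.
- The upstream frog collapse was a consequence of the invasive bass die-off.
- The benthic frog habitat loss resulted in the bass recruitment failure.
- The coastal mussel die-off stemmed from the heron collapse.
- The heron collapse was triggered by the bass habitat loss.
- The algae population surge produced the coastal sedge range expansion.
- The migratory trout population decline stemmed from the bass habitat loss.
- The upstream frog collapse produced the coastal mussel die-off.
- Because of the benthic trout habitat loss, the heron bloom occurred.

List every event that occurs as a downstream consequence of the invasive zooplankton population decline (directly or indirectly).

Direct effects: the benthic trout habitat loss, the coastal mussel die-off.
2 steps out: the heron bloom.
3 steps out: the bass habitat loss, the migratory trout population decline.
4 steps out: the algae population surge, the heron collapse.
5 steps out: the coastal sedge range expansion, the upstream frog collapse.
Not reachable from it: the benthic frog habitat loss, the invasive bass die-off, the bass recruitment failure.

the algae population surge, the bass habitat loss, the benthic trout habitat loss, the coastal mussel die-off, the coastal sedge range expansion, the heron bloom, the heron collapse, the migratory trout population decline, the upstream frog collapse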